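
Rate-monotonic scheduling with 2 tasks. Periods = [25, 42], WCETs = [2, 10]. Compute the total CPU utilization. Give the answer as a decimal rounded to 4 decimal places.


Compute individual utilizations (exact fractions):
  Task 1: C/T = 2/25 (approx. 0.08)
  Task 2: C/T = 10/42 = 5/21 (approx. 0.2381)
Total utilization U = 2/25 + 5/21 = 167/525
Rounded to 4 decimal places: U = 0.3181
RM (Liu & Layland) bound for 2 tasks = 0.828427; compare with U = 167/525 (approx. 0.318095)
U <= bound, so schedulable by RM sufficient condition.

0.3181


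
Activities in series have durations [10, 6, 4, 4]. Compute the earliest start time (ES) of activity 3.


Activity 3 starts after activities 1 through 2 complete.
Predecessor durations: [10, 6]
ES = 10 + 6 = 16

16


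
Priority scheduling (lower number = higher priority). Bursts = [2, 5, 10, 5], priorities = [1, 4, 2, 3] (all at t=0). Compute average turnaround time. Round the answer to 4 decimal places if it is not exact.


Sort by priority (ascending = highest first):
Order: [(1, 2), (2, 10), (3, 5), (4, 5)]
Completion times:
  Priority 1, burst=2, C=2
  Priority 2, burst=10, C=12
  Priority 3, burst=5, C=17
  Priority 4, burst=5, C=22
Average turnaround = 53/4 = 13.25

13.25


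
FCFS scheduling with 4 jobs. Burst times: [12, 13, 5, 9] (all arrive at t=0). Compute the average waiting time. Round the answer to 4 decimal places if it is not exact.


FCFS order (as given): [12, 13, 5, 9]
Waiting times:
  Job 1: wait = 0
  Job 2: wait = 12
  Job 3: wait = 25
  Job 4: wait = 30
Sum of waiting times = 67
Average waiting time = 67/4 = 16.75

16.75


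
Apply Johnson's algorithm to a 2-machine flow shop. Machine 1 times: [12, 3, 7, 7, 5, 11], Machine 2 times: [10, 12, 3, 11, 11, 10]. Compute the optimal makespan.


Apply Johnson's rule:
  Group 1 (a <= b): [(2, 3, 12), (5, 5, 11), (4, 7, 11)]
  Group 2 (a > b): [(1, 12, 10), (6, 11, 10), (3, 7, 3)]
Optimal job order: [2, 5, 4, 1, 6, 3]
Schedule:
  Job 2: M1 done at 3, M2 done at 15
  Job 5: M1 done at 8, M2 done at 26
  Job 4: M1 done at 15, M2 done at 37
  Job 1: M1 done at 27, M2 done at 47
  Job 6: M1 done at 38, M2 done at 57
  Job 3: M1 done at 45, M2 done at 60
Makespan = 60

60


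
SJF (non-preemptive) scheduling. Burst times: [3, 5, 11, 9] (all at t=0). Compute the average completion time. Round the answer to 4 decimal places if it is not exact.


SJF order (ascending): [3, 5, 9, 11]
Completion times:
  Job 1: burst=3, C=3
  Job 2: burst=5, C=8
  Job 3: burst=9, C=17
  Job 4: burst=11, C=28
Average completion = 56/4 = 14.0

14.0


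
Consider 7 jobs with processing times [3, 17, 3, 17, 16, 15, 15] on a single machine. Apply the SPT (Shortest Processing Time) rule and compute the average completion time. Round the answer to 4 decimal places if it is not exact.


Sort jobs by processing time (SPT order): [3, 3, 15, 15, 16, 17, 17]
Compute completion times sequentially:
  Job 1: processing = 3, completes at 3
  Job 2: processing = 3, completes at 6
  Job 3: processing = 15, completes at 21
  Job 4: processing = 15, completes at 36
  Job 5: processing = 16, completes at 52
  Job 6: processing = 17, completes at 69
  Job 7: processing = 17, completes at 86
Sum of completion times = 273
Average completion time = 273/7 = 39.0

39.0


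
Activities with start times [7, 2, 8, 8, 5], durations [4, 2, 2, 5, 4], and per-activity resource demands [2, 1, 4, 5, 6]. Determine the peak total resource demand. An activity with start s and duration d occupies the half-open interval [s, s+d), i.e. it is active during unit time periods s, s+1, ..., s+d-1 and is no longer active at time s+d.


Each activity i is active on [start_i, start_i + duration_i).
Compute total resource usage per time slot:
  t=0: active resources = [], total = 0
  t=1: active resources = [], total = 0
  t=2: active resources = [1], total = 1
  t=3: active resources = [1], total = 1
  t=4: active resources = [], total = 0
  t=5: active resources = [6], total = 6
  t=6: active resources = [6], total = 6
  t=7: active resources = [2, 6], total = 8
  t=8: active resources = [2, 4, 5, 6], total = 17
  t=9: active resources = [2, 4, 5], total = 11
  t=10: active resources = [2, 5], total = 7
  t=11: active resources = [5], total = 5
  t=12: active resources = [5], total = 5
Peak resource demand = 17

17


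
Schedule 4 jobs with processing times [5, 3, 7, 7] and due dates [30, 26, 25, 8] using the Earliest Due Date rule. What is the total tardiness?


Sort by due date (EDD order): [(7, 8), (7, 25), (3, 26), (5, 30)]
Compute completion times and tardiness:
  Job 1: p=7, d=8, C=7, tardiness=max(0,7-8)=0
  Job 2: p=7, d=25, C=14, tardiness=max(0,14-25)=0
  Job 3: p=3, d=26, C=17, tardiness=max(0,17-26)=0
  Job 4: p=5, d=30, C=22, tardiness=max(0,22-30)=0
Total tardiness = 0

0


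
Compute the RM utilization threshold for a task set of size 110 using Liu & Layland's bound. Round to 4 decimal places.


Compute 2^(1/110) = 1.0063212332
Subtract 1: 1.0063212332 - 1 = 0.0063212332
Multiply by n: 110 * 0.0063212332 = 0.6953356520
Round to 4 dp: 0.6953

0.6953


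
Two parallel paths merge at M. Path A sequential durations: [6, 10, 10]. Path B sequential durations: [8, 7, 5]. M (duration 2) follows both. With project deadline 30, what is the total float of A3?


Forward pass: ES(A3) = sum of predecessors on chain A = 16
EF = ES + duration = 16 + 10 = 26
Backward pass: LF(M) = deadline = 30; LS(M) = 30 - 2 = 28
LF(A3) = LS(M) - sum(successors on chain A) = 28 - 0 = 28
LS = LF - duration = 28 - 10 = 18
Total float = LS - ES = 18 - 16 = 2

2


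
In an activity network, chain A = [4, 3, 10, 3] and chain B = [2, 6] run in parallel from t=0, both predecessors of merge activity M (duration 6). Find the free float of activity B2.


ES(B2) = sum of predecessors on chain B = 2
EF(B2) = ES + duration = 2 + 6 = 8
Successor of B2 is M. ES(M) = max(sum(A), sum(B)) = max(20, 8) = 20
Free float = ES(successor) - EF(current) = 20 - 8 = 12

12


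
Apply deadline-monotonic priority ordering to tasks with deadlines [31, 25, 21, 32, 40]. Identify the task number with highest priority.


Sort tasks by relative deadline (ascending):
  Task 3: deadline = 21
  Task 2: deadline = 25
  Task 1: deadline = 31
  Task 4: deadline = 32
  Task 5: deadline = 40
Priority order (highest first): [3, 2, 1, 4, 5]
Highest priority task = 3

3


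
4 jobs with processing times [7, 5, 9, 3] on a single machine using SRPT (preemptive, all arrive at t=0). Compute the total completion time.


Since all jobs arrive at t=0, SRPT equals SPT ordering.
SPT order: [3, 5, 7, 9]
Completion times:
  Job 1: p=3, C=3
  Job 2: p=5, C=8
  Job 3: p=7, C=15
  Job 4: p=9, C=24
Total completion time = 3 + 8 + 15 + 24 = 50

50


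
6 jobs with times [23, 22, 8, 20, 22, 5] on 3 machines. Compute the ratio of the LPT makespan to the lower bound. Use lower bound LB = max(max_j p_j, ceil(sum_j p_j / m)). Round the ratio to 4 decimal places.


LPT order: [23, 22, 22, 20, 8, 5]
Machine loads after assignment: [28, 42, 30]
LPT makespan = 42
Lower bound = max(max_job, ceil(total/3)) = max(23, 34) = 34
Ratio = 42 / 34 = 1.2353

1.2353


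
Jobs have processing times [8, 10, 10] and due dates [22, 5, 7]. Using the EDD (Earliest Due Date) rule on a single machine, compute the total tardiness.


Sort by due date (EDD order): [(10, 5), (10, 7), (8, 22)]
Compute completion times and tardiness:
  Job 1: p=10, d=5, C=10, tardiness=max(0,10-5)=5
  Job 2: p=10, d=7, C=20, tardiness=max(0,20-7)=13
  Job 3: p=8, d=22, C=28, tardiness=max(0,28-22)=6
Total tardiness = 24

24


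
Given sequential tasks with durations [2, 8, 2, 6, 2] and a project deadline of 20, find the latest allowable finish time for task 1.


LF(activity 1) = deadline - sum of successor durations
Successors: activities 2 through 5 with durations [8, 2, 6, 2]
Sum of successor durations = 18
LF = 20 - 18 = 2

2


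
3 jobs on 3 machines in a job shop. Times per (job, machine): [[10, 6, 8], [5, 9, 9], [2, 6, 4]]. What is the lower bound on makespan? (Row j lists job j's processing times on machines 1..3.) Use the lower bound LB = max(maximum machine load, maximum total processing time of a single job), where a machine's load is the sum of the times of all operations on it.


Machine loads:
  Machine 1: 10 + 5 + 2 = 17
  Machine 2: 6 + 9 + 6 = 21
  Machine 3: 8 + 9 + 4 = 21
Max machine load = 21
Job totals:
  Job 1: 24
  Job 2: 23
  Job 3: 12
Max job total = 24
Lower bound = max(21, 24) = 24

24


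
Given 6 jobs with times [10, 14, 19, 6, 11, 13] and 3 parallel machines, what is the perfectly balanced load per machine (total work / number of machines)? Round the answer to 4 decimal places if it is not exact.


Total processing time = 10 + 14 + 19 + 6 + 11 + 13 = 73
Number of machines = 3
Ideal balanced load = 73 / 3 = 24.3333

24.3333


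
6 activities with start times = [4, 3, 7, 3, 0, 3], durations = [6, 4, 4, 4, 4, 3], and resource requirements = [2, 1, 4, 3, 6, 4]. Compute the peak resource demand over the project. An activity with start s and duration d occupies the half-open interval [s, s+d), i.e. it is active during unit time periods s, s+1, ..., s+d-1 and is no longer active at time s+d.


Each activity i is active on [start_i, start_i + duration_i).
Compute total resource usage per time slot:
  t=0: active resources = [6], total = 6
  t=1: active resources = [6], total = 6
  t=2: active resources = [6], total = 6
  t=3: active resources = [1, 3, 6, 4], total = 14
  t=4: active resources = [2, 1, 3, 4], total = 10
  t=5: active resources = [2, 1, 3, 4], total = 10
  t=6: active resources = [2, 1, 3], total = 6
  t=7: active resources = [2, 4], total = 6
  t=8: active resources = [2, 4], total = 6
  t=9: active resources = [2, 4], total = 6
  t=10: active resources = [4], total = 4
Peak resource demand = 14

14


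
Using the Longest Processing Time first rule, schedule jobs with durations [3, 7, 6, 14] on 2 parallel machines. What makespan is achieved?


Sort jobs in decreasing order (LPT): [14, 7, 6, 3]
Assign each job to the least loaded machine:
  Machine 1: jobs [14], load = 14
  Machine 2: jobs [7, 6, 3], load = 16
Makespan = max load = 16

16


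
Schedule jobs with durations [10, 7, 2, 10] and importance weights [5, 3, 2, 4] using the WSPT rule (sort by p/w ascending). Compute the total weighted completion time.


Compute p/w ratios and sort ascending (WSPT): [(2, 2), (10, 5), (7, 3), (10, 4)]
Compute weighted completion times:
  Job (p=2,w=2): C=2, w*C=2*2=4
  Job (p=10,w=5): C=12, w*C=5*12=60
  Job (p=7,w=3): C=19, w*C=3*19=57
  Job (p=10,w=4): C=29, w*C=4*29=116
Total weighted completion time = 237

237


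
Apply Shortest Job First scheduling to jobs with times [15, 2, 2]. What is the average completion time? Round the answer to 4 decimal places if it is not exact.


SJF order (ascending): [2, 2, 15]
Completion times:
  Job 1: burst=2, C=2
  Job 2: burst=2, C=4
  Job 3: burst=15, C=19
Average completion = 25/3 = 8.3333

8.3333


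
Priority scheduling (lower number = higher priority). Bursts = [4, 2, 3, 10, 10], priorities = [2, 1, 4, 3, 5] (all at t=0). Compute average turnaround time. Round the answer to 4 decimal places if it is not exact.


Sort by priority (ascending = highest first):
Order: [(1, 2), (2, 4), (3, 10), (4, 3), (5, 10)]
Completion times:
  Priority 1, burst=2, C=2
  Priority 2, burst=4, C=6
  Priority 3, burst=10, C=16
  Priority 4, burst=3, C=19
  Priority 5, burst=10, C=29
Average turnaround = 72/5 = 14.4

14.4


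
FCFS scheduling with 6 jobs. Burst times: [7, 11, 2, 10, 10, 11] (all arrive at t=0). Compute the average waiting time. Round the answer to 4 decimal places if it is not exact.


FCFS order (as given): [7, 11, 2, 10, 10, 11]
Waiting times:
  Job 1: wait = 0
  Job 2: wait = 7
  Job 3: wait = 18
  Job 4: wait = 20
  Job 5: wait = 30
  Job 6: wait = 40
Sum of waiting times = 115
Average waiting time = 115/6 = 19.1667

19.1667


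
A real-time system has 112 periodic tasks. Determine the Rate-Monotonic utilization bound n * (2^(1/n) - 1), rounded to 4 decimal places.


Compute 2^(1/112) = 1.0062080044
Subtract 1: 1.0062080044 - 1 = 0.0062080044
Multiply by n: 112 * 0.0062080044 = 0.6952964928
Round to 4 dp: 0.6953

0.6953


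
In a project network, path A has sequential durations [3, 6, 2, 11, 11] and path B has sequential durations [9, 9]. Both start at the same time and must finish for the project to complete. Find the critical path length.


Path A total = 3 + 6 + 2 + 11 + 11 = 33
Path B total = 9 + 9 = 18
Critical path = longest path = max(33, 18) = 33

33


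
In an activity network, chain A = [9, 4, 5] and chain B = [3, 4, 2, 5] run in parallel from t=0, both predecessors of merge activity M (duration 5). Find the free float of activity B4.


ES(B4) = sum of predecessors on chain B = 9
EF(B4) = ES + duration = 9 + 5 = 14
Successor of B4 is M. ES(M) = max(sum(A), sum(B)) = max(18, 14) = 18
Free float = ES(successor) - EF(current) = 18 - 14 = 4

4


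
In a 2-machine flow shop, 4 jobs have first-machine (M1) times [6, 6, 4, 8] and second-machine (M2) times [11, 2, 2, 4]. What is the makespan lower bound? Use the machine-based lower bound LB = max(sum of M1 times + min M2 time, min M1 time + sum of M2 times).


LB1 = sum(M1 times) + min(M2 times) = 24 + 2 = 26
LB2 = min(M1 times) + sum(M2 times) = 4 + 19 = 23
Lower bound = max(LB1, LB2) = max(26, 23) = 26

26


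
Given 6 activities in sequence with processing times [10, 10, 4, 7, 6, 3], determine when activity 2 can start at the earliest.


Activity 2 starts after activities 1 through 1 complete.
Predecessor durations: [10]
ES = 10 = 10

10


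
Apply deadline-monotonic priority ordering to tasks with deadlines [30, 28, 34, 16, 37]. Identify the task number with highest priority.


Sort tasks by relative deadline (ascending):
  Task 4: deadline = 16
  Task 2: deadline = 28
  Task 1: deadline = 30
  Task 3: deadline = 34
  Task 5: deadline = 37
Priority order (highest first): [4, 2, 1, 3, 5]
Highest priority task = 4

4


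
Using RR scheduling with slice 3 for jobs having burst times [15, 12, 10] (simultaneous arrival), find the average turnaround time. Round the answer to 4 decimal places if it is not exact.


Time quantum = 3
Execution trace:
  J1 runs 3 units, time = 3
  J2 runs 3 units, time = 6
  J3 runs 3 units, time = 9
  J1 runs 3 units, time = 12
  J2 runs 3 units, time = 15
  J3 runs 3 units, time = 18
  J1 runs 3 units, time = 21
  J2 runs 3 units, time = 24
  J3 runs 3 units, time = 27
  J1 runs 3 units, time = 30
  J2 runs 3 units, time = 33
  J3 runs 1 units, time = 34
  J1 runs 3 units, time = 37
Finish times: [37, 33, 34]
Average turnaround = 104/3 = 34.6667

34.6667


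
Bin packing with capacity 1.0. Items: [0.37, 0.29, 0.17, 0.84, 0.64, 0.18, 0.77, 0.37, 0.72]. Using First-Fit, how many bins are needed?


Place items sequentially using First-Fit:
  Item 0.37 -> new Bin 1
  Item 0.29 -> Bin 1 (now 0.66)
  Item 0.17 -> Bin 1 (now 0.83)
  Item 0.84 -> new Bin 2
  Item 0.64 -> new Bin 3
  Item 0.18 -> Bin 3 (now 0.82)
  Item 0.77 -> new Bin 4
  Item 0.37 -> new Bin 5
  Item 0.72 -> new Bin 6
Total bins used = 6

6


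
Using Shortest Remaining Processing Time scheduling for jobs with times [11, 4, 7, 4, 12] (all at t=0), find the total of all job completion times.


Since all jobs arrive at t=0, SRPT equals SPT ordering.
SPT order: [4, 4, 7, 11, 12]
Completion times:
  Job 1: p=4, C=4
  Job 2: p=4, C=8
  Job 3: p=7, C=15
  Job 4: p=11, C=26
  Job 5: p=12, C=38
Total completion time = 4 + 8 + 15 + 26 + 38 = 91

91


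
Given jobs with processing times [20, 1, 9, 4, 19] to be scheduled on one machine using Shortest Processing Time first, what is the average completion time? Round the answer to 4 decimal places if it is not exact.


Sort jobs by processing time (SPT order): [1, 4, 9, 19, 20]
Compute completion times sequentially:
  Job 1: processing = 1, completes at 1
  Job 2: processing = 4, completes at 5
  Job 3: processing = 9, completes at 14
  Job 4: processing = 19, completes at 33
  Job 5: processing = 20, completes at 53
Sum of completion times = 106
Average completion time = 106/5 = 21.2

21.2


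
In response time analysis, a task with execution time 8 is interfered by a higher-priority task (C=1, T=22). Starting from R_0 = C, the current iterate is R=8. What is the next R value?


R_next = C + ceil(R_prev / T_hp) * C_hp
ceil(8 / 22) = ceil(0.3636) = 1
Interference = 1 * 1 = 1
R_next = 8 + 1 = 9

9


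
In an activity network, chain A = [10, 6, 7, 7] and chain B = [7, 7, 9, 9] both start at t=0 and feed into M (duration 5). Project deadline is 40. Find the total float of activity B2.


Forward pass: ES(B2) = sum of predecessors on chain B = 7
EF = ES + duration = 7 + 7 = 14
Backward pass: LF(M) = deadline = 40; LS(M) = 40 - 5 = 35
LF(B2) = LS(M) - sum(successors on chain B) = 35 - 18 = 17
LS = LF - duration = 17 - 7 = 10
Total float = LS - ES = 10 - 7 = 3

3


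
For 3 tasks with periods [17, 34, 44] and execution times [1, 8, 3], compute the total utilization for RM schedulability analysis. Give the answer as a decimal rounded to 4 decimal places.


Compute individual utilizations (exact fractions):
  Task 1: C/T = 1/17 (approx. 0.0588)
  Task 2: C/T = 8/34 = 4/17 (approx. 0.2353)
  Task 3: C/T = 3/44 (approx. 0.0682)
Total utilization U = 1/17 + 4/17 + 3/44 = 271/748
Rounded to 4 decimal places: U = 0.3623
RM (Liu & Layland) bound for 3 tasks = 0.779763; compare with U = 271/748 (approx. 0.362299)
U <= bound, so schedulable by RM sufficient condition.

0.3623


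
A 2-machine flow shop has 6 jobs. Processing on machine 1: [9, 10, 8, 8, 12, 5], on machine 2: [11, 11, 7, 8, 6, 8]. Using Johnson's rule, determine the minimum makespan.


Apply Johnson's rule:
  Group 1 (a <= b): [(6, 5, 8), (4, 8, 8), (1, 9, 11), (2, 10, 11)]
  Group 2 (a > b): [(3, 8, 7), (5, 12, 6)]
Optimal job order: [6, 4, 1, 2, 3, 5]
Schedule:
  Job 6: M1 done at 5, M2 done at 13
  Job 4: M1 done at 13, M2 done at 21
  Job 1: M1 done at 22, M2 done at 33
  Job 2: M1 done at 32, M2 done at 44
  Job 3: M1 done at 40, M2 done at 51
  Job 5: M1 done at 52, M2 done at 58
Makespan = 58

58


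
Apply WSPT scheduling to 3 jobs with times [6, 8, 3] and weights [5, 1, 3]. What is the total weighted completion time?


Compute p/w ratios and sort ascending (WSPT): [(3, 3), (6, 5), (8, 1)]
Compute weighted completion times:
  Job (p=3,w=3): C=3, w*C=3*3=9
  Job (p=6,w=5): C=9, w*C=5*9=45
  Job (p=8,w=1): C=17, w*C=1*17=17
Total weighted completion time = 71

71


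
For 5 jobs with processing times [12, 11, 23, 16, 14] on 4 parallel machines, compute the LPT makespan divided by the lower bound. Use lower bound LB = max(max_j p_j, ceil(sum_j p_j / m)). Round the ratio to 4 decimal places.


LPT order: [23, 16, 14, 12, 11]
Machine loads after assignment: [23, 16, 14, 23]
LPT makespan = 23
Lower bound = max(max_job, ceil(total/4)) = max(23, 19) = 23
Ratio = 23 / 23 = 1.0

1.0


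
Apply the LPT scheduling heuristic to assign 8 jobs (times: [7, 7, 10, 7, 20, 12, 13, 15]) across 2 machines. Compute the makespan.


Sort jobs in decreasing order (LPT): [20, 15, 13, 12, 10, 7, 7, 7]
Assign each job to the least loaded machine:
  Machine 1: jobs [20, 12, 7, 7], load = 46
  Machine 2: jobs [15, 13, 10, 7], load = 45
Makespan = max load = 46

46


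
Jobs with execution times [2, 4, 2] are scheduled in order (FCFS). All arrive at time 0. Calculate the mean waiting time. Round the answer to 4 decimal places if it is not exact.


FCFS order (as given): [2, 4, 2]
Waiting times:
  Job 1: wait = 0
  Job 2: wait = 2
  Job 3: wait = 6
Sum of waiting times = 8
Average waiting time = 8/3 = 2.6667

2.6667


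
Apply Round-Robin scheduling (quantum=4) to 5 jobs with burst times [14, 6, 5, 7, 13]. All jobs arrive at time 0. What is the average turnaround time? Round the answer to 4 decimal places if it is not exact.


Time quantum = 4
Execution trace:
  J1 runs 4 units, time = 4
  J2 runs 4 units, time = 8
  J3 runs 4 units, time = 12
  J4 runs 4 units, time = 16
  J5 runs 4 units, time = 20
  J1 runs 4 units, time = 24
  J2 runs 2 units, time = 26
  J3 runs 1 units, time = 27
  J4 runs 3 units, time = 30
  J5 runs 4 units, time = 34
  J1 runs 4 units, time = 38
  J5 runs 4 units, time = 42
  J1 runs 2 units, time = 44
  J5 runs 1 units, time = 45
Finish times: [44, 26, 27, 30, 45]
Average turnaround = 172/5 = 34.4

34.4


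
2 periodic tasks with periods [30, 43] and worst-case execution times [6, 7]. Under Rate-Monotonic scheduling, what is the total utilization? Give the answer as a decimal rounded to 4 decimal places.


Compute individual utilizations (exact fractions):
  Task 1: C/T = 6/30 = 1/5 (approx. 0.2)
  Task 2: C/T = 7/43 (approx. 0.1628)
Total utilization U = 1/5 + 7/43 = 78/215
Rounded to 4 decimal places: U = 0.3628
RM (Liu & Layland) bound for 2 tasks = 0.828427; compare with U = 78/215 (approx. 0.362791)
U <= bound, so schedulable by RM sufficient condition.

0.3628


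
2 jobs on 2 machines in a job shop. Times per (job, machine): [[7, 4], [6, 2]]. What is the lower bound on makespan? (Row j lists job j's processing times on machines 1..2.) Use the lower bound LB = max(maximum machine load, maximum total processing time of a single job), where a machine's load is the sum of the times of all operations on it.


Machine loads:
  Machine 1: 7 + 6 = 13
  Machine 2: 4 + 2 = 6
Max machine load = 13
Job totals:
  Job 1: 11
  Job 2: 8
Max job total = 11
Lower bound = max(13, 11) = 13

13


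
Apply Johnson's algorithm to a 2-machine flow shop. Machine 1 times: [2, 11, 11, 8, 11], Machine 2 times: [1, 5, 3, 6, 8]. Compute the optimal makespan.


Apply Johnson's rule:
  Group 1 (a <= b): []
  Group 2 (a > b): [(5, 11, 8), (4, 8, 6), (2, 11, 5), (3, 11, 3), (1, 2, 1)]
Optimal job order: [5, 4, 2, 3, 1]
Schedule:
  Job 5: M1 done at 11, M2 done at 19
  Job 4: M1 done at 19, M2 done at 25
  Job 2: M1 done at 30, M2 done at 35
  Job 3: M1 done at 41, M2 done at 44
  Job 1: M1 done at 43, M2 done at 45
Makespan = 45

45


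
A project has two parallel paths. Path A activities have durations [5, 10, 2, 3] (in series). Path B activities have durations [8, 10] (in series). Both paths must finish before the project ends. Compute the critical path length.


Path A total = 5 + 10 + 2 + 3 = 20
Path B total = 8 + 10 = 18
Critical path = longest path = max(20, 18) = 20

20


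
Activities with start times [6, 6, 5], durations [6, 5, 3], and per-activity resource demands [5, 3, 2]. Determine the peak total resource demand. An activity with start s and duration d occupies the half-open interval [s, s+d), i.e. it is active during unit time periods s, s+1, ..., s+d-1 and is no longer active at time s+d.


Each activity i is active on [start_i, start_i + duration_i).
Compute total resource usage per time slot:
  t=0: active resources = [], total = 0
  t=1: active resources = [], total = 0
  t=2: active resources = [], total = 0
  t=3: active resources = [], total = 0
  t=4: active resources = [], total = 0
  t=5: active resources = [2], total = 2
  t=6: active resources = [5, 3, 2], total = 10
  t=7: active resources = [5, 3, 2], total = 10
  t=8: active resources = [5, 3], total = 8
  t=9: active resources = [5, 3], total = 8
  t=10: active resources = [5, 3], total = 8
  t=11: active resources = [5], total = 5
Peak resource demand = 10

10


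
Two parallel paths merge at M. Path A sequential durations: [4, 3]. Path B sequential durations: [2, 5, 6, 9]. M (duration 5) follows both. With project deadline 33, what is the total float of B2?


Forward pass: ES(B2) = sum of predecessors on chain B = 2
EF = ES + duration = 2 + 5 = 7
Backward pass: LF(M) = deadline = 33; LS(M) = 33 - 5 = 28
LF(B2) = LS(M) - sum(successors on chain B) = 28 - 15 = 13
LS = LF - duration = 13 - 5 = 8
Total float = LS - ES = 8 - 2 = 6

6


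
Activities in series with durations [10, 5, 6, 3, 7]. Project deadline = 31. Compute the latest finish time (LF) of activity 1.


LF(activity 1) = deadline - sum of successor durations
Successors: activities 2 through 5 with durations [5, 6, 3, 7]
Sum of successor durations = 21
LF = 31 - 21 = 10

10


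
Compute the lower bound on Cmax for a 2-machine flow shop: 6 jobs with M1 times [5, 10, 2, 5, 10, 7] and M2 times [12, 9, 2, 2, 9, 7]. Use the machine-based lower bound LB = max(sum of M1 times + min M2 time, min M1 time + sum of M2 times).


LB1 = sum(M1 times) + min(M2 times) = 39 + 2 = 41
LB2 = min(M1 times) + sum(M2 times) = 2 + 41 = 43
Lower bound = max(LB1, LB2) = max(41, 43) = 43

43


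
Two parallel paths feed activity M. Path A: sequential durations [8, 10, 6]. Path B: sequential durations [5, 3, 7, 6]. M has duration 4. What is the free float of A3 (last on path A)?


ES(A3) = sum of predecessors on chain A = 18
EF(A3) = ES + duration = 18 + 6 = 24
Successor of A3 is M. ES(M) = max(sum(A), sum(B)) = max(24, 21) = 24
Free float = ES(successor) - EF(current) = 24 - 24 = 0

0


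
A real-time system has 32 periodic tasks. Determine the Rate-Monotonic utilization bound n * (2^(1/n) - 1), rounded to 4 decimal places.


Compute 2^(1/32) = 1.0218971487
Subtract 1: 1.0218971487 - 1 = 0.0218971487
Multiply by n: 32 * 0.0218971487 = 0.7007087584
Round to 4 dp: 0.7007

0.7007


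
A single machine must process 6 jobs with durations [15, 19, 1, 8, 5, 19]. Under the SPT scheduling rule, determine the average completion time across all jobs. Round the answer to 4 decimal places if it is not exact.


Sort jobs by processing time (SPT order): [1, 5, 8, 15, 19, 19]
Compute completion times sequentially:
  Job 1: processing = 1, completes at 1
  Job 2: processing = 5, completes at 6
  Job 3: processing = 8, completes at 14
  Job 4: processing = 15, completes at 29
  Job 5: processing = 19, completes at 48
  Job 6: processing = 19, completes at 67
Sum of completion times = 165
Average completion time = 165/6 = 27.5

27.5


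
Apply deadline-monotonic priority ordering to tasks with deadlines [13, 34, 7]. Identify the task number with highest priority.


Sort tasks by relative deadline (ascending):
  Task 3: deadline = 7
  Task 1: deadline = 13
  Task 2: deadline = 34
Priority order (highest first): [3, 1, 2]
Highest priority task = 3

3


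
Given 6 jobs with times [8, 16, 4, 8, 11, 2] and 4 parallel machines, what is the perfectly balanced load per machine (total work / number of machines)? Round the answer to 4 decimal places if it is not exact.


Total processing time = 8 + 16 + 4 + 8 + 11 + 2 = 49
Number of machines = 4
Ideal balanced load = 49 / 4 = 12.25

12.25


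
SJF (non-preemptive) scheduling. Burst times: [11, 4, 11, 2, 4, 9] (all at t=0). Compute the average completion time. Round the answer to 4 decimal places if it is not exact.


SJF order (ascending): [2, 4, 4, 9, 11, 11]
Completion times:
  Job 1: burst=2, C=2
  Job 2: burst=4, C=6
  Job 3: burst=4, C=10
  Job 4: burst=9, C=19
  Job 5: burst=11, C=30
  Job 6: burst=11, C=41
Average completion = 108/6 = 18.0

18.0


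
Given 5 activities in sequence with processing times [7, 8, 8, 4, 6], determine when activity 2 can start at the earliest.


Activity 2 starts after activities 1 through 1 complete.
Predecessor durations: [7]
ES = 7 = 7

7


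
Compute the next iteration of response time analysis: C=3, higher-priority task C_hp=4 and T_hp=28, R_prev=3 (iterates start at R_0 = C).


R_next = C + ceil(R_prev / T_hp) * C_hp
ceil(3 / 28) = ceil(0.1071) = 1
Interference = 1 * 4 = 4
R_next = 3 + 4 = 7

7


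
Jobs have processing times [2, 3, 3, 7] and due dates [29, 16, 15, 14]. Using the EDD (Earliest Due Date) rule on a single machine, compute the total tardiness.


Sort by due date (EDD order): [(7, 14), (3, 15), (3, 16), (2, 29)]
Compute completion times and tardiness:
  Job 1: p=7, d=14, C=7, tardiness=max(0,7-14)=0
  Job 2: p=3, d=15, C=10, tardiness=max(0,10-15)=0
  Job 3: p=3, d=16, C=13, tardiness=max(0,13-16)=0
  Job 4: p=2, d=29, C=15, tardiness=max(0,15-29)=0
Total tardiness = 0

0


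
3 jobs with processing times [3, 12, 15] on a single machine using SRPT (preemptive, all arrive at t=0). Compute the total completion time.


Since all jobs arrive at t=0, SRPT equals SPT ordering.
SPT order: [3, 12, 15]
Completion times:
  Job 1: p=3, C=3
  Job 2: p=12, C=15
  Job 3: p=15, C=30
Total completion time = 3 + 15 + 30 = 48

48


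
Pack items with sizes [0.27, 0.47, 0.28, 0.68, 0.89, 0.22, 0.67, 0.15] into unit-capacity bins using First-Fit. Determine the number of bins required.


Place items sequentially using First-Fit:
  Item 0.27 -> new Bin 1
  Item 0.47 -> Bin 1 (now 0.74)
  Item 0.28 -> new Bin 2
  Item 0.68 -> Bin 2 (now 0.96)
  Item 0.89 -> new Bin 3
  Item 0.22 -> Bin 1 (now 0.96)
  Item 0.67 -> new Bin 4
  Item 0.15 -> Bin 4 (now 0.82)
Total bins used = 4

4


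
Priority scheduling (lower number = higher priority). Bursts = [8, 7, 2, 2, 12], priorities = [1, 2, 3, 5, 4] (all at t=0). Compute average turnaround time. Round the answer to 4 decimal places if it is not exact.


Sort by priority (ascending = highest first):
Order: [(1, 8), (2, 7), (3, 2), (4, 12), (5, 2)]
Completion times:
  Priority 1, burst=8, C=8
  Priority 2, burst=7, C=15
  Priority 3, burst=2, C=17
  Priority 4, burst=12, C=29
  Priority 5, burst=2, C=31
Average turnaround = 100/5 = 20.0

20.0


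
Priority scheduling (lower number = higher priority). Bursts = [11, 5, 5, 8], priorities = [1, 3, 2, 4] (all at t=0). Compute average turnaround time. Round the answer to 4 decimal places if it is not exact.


Sort by priority (ascending = highest first):
Order: [(1, 11), (2, 5), (3, 5), (4, 8)]
Completion times:
  Priority 1, burst=11, C=11
  Priority 2, burst=5, C=16
  Priority 3, burst=5, C=21
  Priority 4, burst=8, C=29
Average turnaround = 77/4 = 19.25

19.25


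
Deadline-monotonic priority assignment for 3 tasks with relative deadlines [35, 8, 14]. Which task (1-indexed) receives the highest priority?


Sort tasks by relative deadline (ascending):
  Task 2: deadline = 8
  Task 3: deadline = 14
  Task 1: deadline = 35
Priority order (highest first): [2, 3, 1]
Highest priority task = 2

2


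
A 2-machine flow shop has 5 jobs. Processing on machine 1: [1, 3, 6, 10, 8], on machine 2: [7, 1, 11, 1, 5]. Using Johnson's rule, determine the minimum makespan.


Apply Johnson's rule:
  Group 1 (a <= b): [(1, 1, 7), (3, 6, 11)]
  Group 2 (a > b): [(5, 8, 5), (2, 3, 1), (4, 10, 1)]
Optimal job order: [1, 3, 5, 2, 4]
Schedule:
  Job 1: M1 done at 1, M2 done at 8
  Job 3: M1 done at 7, M2 done at 19
  Job 5: M1 done at 15, M2 done at 24
  Job 2: M1 done at 18, M2 done at 25
  Job 4: M1 done at 28, M2 done at 29
Makespan = 29

29


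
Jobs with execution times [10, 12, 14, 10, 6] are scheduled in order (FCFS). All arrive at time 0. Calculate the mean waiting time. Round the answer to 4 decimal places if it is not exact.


FCFS order (as given): [10, 12, 14, 10, 6]
Waiting times:
  Job 1: wait = 0
  Job 2: wait = 10
  Job 3: wait = 22
  Job 4: wait = 36
  Job 5: wait = 46
Sum of waiting times = 114
Average waiting time = 114/5 = 22.8

22.8


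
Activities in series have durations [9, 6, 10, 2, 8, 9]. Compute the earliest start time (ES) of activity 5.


Activity 5 starts after activities 1 through 4 complete.
Predecessor durations: [9, 6, 10, 2]
ES = 9 + 6 + 10 + 2 = 27

27


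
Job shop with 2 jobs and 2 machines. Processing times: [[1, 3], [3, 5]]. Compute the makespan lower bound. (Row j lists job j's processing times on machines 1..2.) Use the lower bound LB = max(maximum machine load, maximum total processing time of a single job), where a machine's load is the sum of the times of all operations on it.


Machine loads:
  Machine 1: 1 + 3 = 4
  Machine 2: 3 + 5 = 8
Max machine load = 8
Job totals:
  Job 1: 4
  Job 2: 8
Max job total = 8
Lower bound = max(8, 8) = 8

8


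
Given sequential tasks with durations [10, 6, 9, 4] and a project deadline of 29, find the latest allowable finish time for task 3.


LF(activity 3) = deadline - sum of successor durations
Successors: activities 4 through 4 with durations [4]
Sum of successor durations = 4
LF = 29 - 4 = 25

25


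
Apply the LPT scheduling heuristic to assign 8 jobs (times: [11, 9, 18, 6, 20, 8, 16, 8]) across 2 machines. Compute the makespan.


Sort jobs in decreasing order (LPT): [20, 18, 16, 11, 9, 8, 8, 6]
Assign each job to the least loaded machine:
  Machine 1: jobs [20, 11, 9, 8], load = 48
  Machine 2: jobs [18, 16, 8, 6], load = 48
Makespan = max load = 48

48


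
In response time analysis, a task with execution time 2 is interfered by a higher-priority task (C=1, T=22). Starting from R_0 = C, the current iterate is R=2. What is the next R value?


R_next = C + ceil(R_prev / T_hp) * C_hp
ceil(2 / 22) = ceil(0.0909) = 1
Interference = 1 * 1 = 1
R_next = 2 + 1 = 3

3


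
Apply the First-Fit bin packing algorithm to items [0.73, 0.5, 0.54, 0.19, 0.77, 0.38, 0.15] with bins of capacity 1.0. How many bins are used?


Place items sequentially using First-Fit:
  Item 0.73 -> new Bin 1
  Item 0.5 -> new Bin 2
  Item 0.54 -> new Bin 3
  Item 0.19 -> Bin 1 (now 0.92)
  Item 0.77 -> new Bin 4
  Item 0.38 -> Bin 2 (now 0.88)
  Item 0.15 -> Bin 3 (now 0.69)
Total bins used = 4

4


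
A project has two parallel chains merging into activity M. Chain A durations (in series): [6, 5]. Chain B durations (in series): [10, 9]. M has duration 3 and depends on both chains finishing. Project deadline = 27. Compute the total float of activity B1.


Forward pass: ES(B1) = sum of predecessors on chain B = 0
EF = ES + duration = 0 + 10 = 10
Backward pass: LF(M) = deadline = 27; LS(M) = 27 - 3 = 24
LF(B1) = LS(M) - sum(successors on chain B) = 24 - 9 = 15
LS = LF - duration = 15 - 10 = 5
Total float = LS - ES = 5 - 0 = 5

5


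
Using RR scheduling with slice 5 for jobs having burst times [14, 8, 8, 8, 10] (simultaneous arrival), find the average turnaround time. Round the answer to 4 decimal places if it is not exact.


Time quantum = 5
Execution trace:
  J1 runs 5 units, time = 5
  J2 runs 5 units, time = 10
  J3 runs 5 units, time = 15
  J4 runs 5 units, time = 20
  J5 runs 5 units, time = 25
  J1 runs 5 units, time = 30
  J2 runs 3 units, time = 33
  J3 runs 3 units, time = 36
  J4 runs 3 units, time = 39
  J5 runs 5 units, time = 44
  J1 runs 4 units, time = 48
Finish times: [48, 33, 36, 39, 44]
Average turnaround = 200/5 = 40.0

40.0


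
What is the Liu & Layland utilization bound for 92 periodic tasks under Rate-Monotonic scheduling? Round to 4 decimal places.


Compute 2^(1/92) = 1.0075626620
Subtract 1: 1.0075626620 - 1 = 0.0075626620
Multiply by n: 92 * 0.0075626620 = 0.6957649040
Round to 4 dp: 0.6958

0.6958


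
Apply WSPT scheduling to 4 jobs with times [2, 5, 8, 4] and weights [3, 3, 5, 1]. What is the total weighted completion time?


Compute p/w ratios and sort ascending (WSPT): [(2, 3), (8, 5), (5, 3), (4, 1)]
Compute weighted completion times:
  Job (p=2,w=3): C=2, w*C=3*2=6
  Job (p=8,w=5): C=10, w*C=5*10=50
  Job (p=5,w=3): C=15, w*C=3*15=45
  Job (p=4,w=1): C=19, w*C=1*19=19
Total weighted completion time = 120

120


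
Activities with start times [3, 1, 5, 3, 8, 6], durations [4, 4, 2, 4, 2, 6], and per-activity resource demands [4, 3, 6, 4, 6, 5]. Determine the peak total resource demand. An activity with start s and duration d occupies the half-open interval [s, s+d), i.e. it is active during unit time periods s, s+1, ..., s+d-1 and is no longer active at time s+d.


Each activity i is active on [start_i, start_i + duration_i).
Compute total resource usage per time slot:
  t=0: active resources = [], total = 0
  t=1: active resources = [3], total = 3
  t=2: active resources = [3], total = 3
  t=3: active resources = [4, 3, 4], total = 11
  t=4: active resources = [4, 3, 4], total = 11
  t=5: active resources = [4, 6, 4], total = 14
  t=6: active resources = [4, 6, 4, 5], total = 19
  t=7: active resources = [5], total = 5
  t=8: active resources = [6, 5], total = 11
  t=9: active resources = [6, 5], total = 11
  t=10: active resources = [5], total = 5
  t=11: active resources = [5], total = 5
Peak resource demand = 19

19


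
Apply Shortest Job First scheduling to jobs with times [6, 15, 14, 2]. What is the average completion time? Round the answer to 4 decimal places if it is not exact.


SJF order (ascending): [2, 6, 14, 15]
Completion times:
  Job 1: burst=2, C=2
  Job 2: burst=6, C=8
  Job 3: burst=14, C=22
  Job 4: burst=15, C=37
Average completion = 69/4 = 17.25

17.25


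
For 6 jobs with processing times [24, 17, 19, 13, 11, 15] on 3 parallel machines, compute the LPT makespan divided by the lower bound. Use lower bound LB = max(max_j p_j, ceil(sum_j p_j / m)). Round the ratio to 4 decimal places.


LPT order: [24, 19, 17, 15, 13, 11]
Machine loads after assignment: [35, 32, 32]
LPT makespan = 35
Lower bound = max(max_job, ceil(total/3)) = max(24, 33) = 33
Ratio = 35 / 33 = 1.0606

1.0606


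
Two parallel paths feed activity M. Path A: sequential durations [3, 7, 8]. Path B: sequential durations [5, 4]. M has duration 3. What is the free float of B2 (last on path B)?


ES(B2) = sum of predecessors on chain B = 5
EF(B2) = ES + duration = 5 + 4 = 9
Successor of B2 is M. ES(M) = max(sum(A), sum(B)) = max(18, 9) = 18
Free float = ES(successor) - EF(current) = 18 - 9 = 9

9


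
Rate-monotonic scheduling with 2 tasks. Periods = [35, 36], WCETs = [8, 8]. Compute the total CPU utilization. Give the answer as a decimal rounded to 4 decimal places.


Compute individual utilizations (exact fractions):
  Task 1: C/T = 8/35 (approx. 0.2286)
  Task 2: C/T = 8/36 = 2/9 (approx. 0.2222)
Total utilization U = 8/35 + 2/9 = 142/315
Rounded to 4 decimal places: U = 0.4508
RM (Liu & Layland) bound for 2 tasks = 0.828427; compare with U = 142/315 (approx. 0.450794)
U <= bound, so schedulable by RM sufficient condition.

0.4508


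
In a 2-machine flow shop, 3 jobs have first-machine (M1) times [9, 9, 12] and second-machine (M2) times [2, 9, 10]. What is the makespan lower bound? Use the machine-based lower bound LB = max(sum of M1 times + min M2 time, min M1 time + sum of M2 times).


LB1 = sum(M1 times) + min(M2 times) = 30 + 2 = 32
LB2 = min(M1 times) + sum(M2 times) = 9 + 21 = 30
Lower bound = max(LB1, LB2) = max(32, 30) = 32

32


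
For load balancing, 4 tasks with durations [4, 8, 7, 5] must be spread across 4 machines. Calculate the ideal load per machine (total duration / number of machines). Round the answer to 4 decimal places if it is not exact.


Total processing time = 4 + 8 + 7 + 5 = 24
Number of machines = 4
Ideal balanced load = 24 / 4 = 6.0

6.0


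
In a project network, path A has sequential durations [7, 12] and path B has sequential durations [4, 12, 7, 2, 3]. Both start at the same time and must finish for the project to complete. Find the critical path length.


Path A total = 7 + 12 = 19
Path B total = 4 + 12 + 7 + 2 + 3 = 28
Critical path = longest path = max(19, 28) = 28

28


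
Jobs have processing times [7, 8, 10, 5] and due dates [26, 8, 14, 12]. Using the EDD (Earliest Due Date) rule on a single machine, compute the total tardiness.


Sort by due date (EDD order): [(8, 8), (5, 12), (10, 14), (7, 26)]
Compute completion times and tardiness:
  Job 1: p=8, d=8, C=8, tardiness=max(0,8-8)=0
  Job 2: p=5, d=12, C=13, tardiness=max(0,13-12)=1
  Job 3: p=10, d=14, C=23, tardiness=max(0,23-14)=9
  Job 4: p=7, d=26, C=30, tardiness=max(0,30-26)=4
Total tardiness = 14

14


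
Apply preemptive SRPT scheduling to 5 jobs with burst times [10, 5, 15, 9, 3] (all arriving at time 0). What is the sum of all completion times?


Since all jobs arrive at t=0, SRPT equals SPT ordering.
SPT order: [3, 5, 9, 10, 15]
Completion times:
  Job 1: p=3, C=3
  Job 2: p=5, C=8
  Job 3: p=9, C=17
  Job 4: p=10, C=27
  Job 5: p=15, C=42
Total completion time = 3 + 8 + 17 + 27 + 42 = 97

97
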